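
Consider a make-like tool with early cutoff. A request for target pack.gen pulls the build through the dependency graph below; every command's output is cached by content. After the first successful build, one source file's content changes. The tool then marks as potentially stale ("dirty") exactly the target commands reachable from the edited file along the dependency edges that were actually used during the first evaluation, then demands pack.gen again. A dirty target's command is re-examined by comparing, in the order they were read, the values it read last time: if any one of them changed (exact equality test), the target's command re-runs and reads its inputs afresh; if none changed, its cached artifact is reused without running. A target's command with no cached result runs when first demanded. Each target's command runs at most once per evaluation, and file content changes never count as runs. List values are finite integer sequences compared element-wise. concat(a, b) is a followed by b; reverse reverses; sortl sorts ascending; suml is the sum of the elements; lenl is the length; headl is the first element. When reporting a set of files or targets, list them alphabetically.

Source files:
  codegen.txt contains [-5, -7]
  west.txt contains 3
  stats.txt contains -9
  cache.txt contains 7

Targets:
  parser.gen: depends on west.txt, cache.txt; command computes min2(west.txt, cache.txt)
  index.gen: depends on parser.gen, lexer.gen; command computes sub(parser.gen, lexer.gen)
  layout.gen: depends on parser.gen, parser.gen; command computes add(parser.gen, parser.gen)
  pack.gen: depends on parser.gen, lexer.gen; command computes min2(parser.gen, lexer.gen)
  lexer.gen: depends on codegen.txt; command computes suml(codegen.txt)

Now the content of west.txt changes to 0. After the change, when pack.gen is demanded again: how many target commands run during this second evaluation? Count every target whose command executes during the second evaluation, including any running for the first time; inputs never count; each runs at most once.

2 target commands run: pack.gen, parser.gen.

First demand of the output computes:
  lexer.gen = suml([-5, -7]) = -12
  parser.gen = min2(3, 7) = 3
  pack.gen = min2(3, -12) = -12

After the edit, cleaning proceeds:
  parser.gen: a read changed (west.txt 3->0) — executes, giving 0.
  pack.gen: a read changed (parser.gen 3->0) — executes, giving -12 — identical to its old value.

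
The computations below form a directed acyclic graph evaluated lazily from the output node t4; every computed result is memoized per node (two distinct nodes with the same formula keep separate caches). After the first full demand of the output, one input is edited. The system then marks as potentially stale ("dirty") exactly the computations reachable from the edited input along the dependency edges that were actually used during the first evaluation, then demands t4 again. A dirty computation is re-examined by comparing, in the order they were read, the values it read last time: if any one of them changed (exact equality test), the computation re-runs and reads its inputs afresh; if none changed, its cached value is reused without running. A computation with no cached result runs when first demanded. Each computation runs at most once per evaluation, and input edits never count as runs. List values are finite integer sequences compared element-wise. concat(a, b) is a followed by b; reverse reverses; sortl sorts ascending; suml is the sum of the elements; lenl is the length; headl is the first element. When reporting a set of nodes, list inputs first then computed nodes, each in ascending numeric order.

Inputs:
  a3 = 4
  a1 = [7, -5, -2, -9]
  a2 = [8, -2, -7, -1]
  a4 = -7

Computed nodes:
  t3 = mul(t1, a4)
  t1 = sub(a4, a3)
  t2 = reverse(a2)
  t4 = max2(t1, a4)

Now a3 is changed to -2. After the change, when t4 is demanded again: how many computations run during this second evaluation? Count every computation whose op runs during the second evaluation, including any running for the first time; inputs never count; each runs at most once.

2 computations run: t1, t4.

First demand of the output computes:
  t1 = sub(-7, 4) = -11
  t4 = max2(-11, -7) = -7

After the edit, cleaning proceeds:
  t1: a read changed (a3 4->-2) — executes, giving -5.
  t4: a read changed (t1 -11->-5) — executes, giving -5.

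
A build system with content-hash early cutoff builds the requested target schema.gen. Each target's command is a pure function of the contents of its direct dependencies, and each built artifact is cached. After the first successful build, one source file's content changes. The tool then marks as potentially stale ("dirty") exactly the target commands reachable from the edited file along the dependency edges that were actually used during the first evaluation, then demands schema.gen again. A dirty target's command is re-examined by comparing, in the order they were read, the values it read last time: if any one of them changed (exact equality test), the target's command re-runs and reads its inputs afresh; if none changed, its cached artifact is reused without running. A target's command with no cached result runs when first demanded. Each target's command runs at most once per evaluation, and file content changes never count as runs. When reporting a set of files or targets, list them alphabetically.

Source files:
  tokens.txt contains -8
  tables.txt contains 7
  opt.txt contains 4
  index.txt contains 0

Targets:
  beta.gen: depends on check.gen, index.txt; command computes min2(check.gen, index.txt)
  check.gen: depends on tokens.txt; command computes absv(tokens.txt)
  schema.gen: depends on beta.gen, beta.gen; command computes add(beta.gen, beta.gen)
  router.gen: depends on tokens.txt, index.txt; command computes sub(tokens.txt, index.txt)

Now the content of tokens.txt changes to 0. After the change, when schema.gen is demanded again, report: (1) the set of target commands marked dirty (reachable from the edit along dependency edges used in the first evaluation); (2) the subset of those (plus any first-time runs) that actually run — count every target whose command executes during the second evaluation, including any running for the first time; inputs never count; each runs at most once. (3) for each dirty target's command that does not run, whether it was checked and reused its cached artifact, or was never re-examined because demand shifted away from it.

First evaluation (everything demanded from the output):
  check.gen = absv(-8) = 8
  beta.gen = min2(8, 0) = 0
  schema.gen = add(0, 0) = 0

Propagation after the edit:
  check.gen: runs — tokens.txt -8->0; result 0.
  beta.gen: runs — check.gen 8->0; result 0 (same value as before).
  schema.gen: checked — values it read are unchanged (beta.gen unchanged, beta.gen unchanged); reused cached 0 without running.

Key observation: the change is absorbed at beta.gen — it re-runs but produces the same value, and the output's value is unchanged.

Marked dirty: beta.gen, check.gen, schema.gen.
Target commands that run: beta.gen, check.gen — 2 in total.
Checked but reused from cache: schema.gen.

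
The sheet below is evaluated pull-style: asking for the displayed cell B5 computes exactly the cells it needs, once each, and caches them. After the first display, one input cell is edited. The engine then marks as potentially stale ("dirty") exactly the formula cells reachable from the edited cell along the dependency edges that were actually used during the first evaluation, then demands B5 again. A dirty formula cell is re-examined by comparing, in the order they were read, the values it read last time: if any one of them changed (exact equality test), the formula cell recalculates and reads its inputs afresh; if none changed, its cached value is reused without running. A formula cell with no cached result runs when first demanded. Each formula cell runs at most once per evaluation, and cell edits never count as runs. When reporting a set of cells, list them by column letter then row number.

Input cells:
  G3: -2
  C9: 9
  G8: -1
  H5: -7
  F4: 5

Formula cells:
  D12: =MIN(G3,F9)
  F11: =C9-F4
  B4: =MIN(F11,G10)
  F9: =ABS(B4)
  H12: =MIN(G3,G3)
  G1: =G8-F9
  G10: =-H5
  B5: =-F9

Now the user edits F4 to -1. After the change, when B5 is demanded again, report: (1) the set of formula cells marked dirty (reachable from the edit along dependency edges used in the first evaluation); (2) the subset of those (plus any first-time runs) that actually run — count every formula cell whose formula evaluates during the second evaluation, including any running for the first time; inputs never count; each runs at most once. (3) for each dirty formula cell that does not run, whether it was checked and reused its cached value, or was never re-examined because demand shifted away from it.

First demand of the output computes:
  F11 = 9 - 5 = 4
  G10 = -(-7) = 7
  B4 = MIN(4, 7) = 4
  F9 = ABS(4) = 4
  B5 = -(4) = -4

After the edit, cleaning proceeds:
  F11: a read changed (F4 5->-1) — executes, giving 10.
  B4: a read changed (F11 4->10) — executes, giving 7.
  F9: a read changed (B4 4->7) — executes, giving 7.
  B5: a read changed (F9 4->7) — executes, giving -7.

The edit dirties: B4, B5, F9, F11.
4 formula cells run: B4, B5, F9, F11.
No dirty formula cell escaped a run.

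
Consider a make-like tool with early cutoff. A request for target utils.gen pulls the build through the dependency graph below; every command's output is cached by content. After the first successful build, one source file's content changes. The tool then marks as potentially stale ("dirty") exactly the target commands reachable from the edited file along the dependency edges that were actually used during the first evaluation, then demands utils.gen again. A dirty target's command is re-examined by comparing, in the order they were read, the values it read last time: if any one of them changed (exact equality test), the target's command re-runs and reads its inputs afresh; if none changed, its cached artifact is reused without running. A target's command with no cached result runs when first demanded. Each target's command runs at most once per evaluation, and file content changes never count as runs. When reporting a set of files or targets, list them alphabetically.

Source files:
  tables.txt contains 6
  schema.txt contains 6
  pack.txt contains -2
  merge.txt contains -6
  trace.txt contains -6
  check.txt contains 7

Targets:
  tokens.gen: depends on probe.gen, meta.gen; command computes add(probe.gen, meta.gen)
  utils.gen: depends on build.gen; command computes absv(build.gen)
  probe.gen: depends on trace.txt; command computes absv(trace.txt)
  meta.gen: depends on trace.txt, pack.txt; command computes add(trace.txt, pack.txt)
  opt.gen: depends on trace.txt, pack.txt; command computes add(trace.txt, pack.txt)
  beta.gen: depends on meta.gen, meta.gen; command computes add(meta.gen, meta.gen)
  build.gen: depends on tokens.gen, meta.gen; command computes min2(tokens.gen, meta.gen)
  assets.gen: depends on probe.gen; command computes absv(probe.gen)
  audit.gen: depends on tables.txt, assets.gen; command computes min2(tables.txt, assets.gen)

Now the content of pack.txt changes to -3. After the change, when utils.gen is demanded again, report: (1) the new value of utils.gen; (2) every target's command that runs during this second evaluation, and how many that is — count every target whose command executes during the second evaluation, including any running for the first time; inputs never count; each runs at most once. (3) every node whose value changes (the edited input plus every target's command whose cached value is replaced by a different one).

First demand of the output computes:
  meta.gen = add(-6, -2) = -8
  probe.gen = absv(-6) = 6
  tokens.gen = add(6, -8) = -2
  build.gen = min2(-2, -8) = -8
  utils.gen = absv(-8) = 8

After the edit, cleaning proceeds:
  meta.gen: a read changed (pack.txt -2->-3) — executes, giving -9.
  tokens.gen: a read changed (meta.gen -8->-9) — executes, giving -3.
  build.gen: a read changed (tokens.gen -2->-3; meta.gen -8->-9) — executes, giving -9.
  utils.gen: a read changed (build.gen -8->-9) — executes, giving 9.

Demanding utils.gen again yields 9.
4 target commands run: build.gen, meta.gen, tokens.gen, utils.gen.
The nodes whose values change: build.gen, meta.gen, pack.txt, tokens.gen, utils.gen.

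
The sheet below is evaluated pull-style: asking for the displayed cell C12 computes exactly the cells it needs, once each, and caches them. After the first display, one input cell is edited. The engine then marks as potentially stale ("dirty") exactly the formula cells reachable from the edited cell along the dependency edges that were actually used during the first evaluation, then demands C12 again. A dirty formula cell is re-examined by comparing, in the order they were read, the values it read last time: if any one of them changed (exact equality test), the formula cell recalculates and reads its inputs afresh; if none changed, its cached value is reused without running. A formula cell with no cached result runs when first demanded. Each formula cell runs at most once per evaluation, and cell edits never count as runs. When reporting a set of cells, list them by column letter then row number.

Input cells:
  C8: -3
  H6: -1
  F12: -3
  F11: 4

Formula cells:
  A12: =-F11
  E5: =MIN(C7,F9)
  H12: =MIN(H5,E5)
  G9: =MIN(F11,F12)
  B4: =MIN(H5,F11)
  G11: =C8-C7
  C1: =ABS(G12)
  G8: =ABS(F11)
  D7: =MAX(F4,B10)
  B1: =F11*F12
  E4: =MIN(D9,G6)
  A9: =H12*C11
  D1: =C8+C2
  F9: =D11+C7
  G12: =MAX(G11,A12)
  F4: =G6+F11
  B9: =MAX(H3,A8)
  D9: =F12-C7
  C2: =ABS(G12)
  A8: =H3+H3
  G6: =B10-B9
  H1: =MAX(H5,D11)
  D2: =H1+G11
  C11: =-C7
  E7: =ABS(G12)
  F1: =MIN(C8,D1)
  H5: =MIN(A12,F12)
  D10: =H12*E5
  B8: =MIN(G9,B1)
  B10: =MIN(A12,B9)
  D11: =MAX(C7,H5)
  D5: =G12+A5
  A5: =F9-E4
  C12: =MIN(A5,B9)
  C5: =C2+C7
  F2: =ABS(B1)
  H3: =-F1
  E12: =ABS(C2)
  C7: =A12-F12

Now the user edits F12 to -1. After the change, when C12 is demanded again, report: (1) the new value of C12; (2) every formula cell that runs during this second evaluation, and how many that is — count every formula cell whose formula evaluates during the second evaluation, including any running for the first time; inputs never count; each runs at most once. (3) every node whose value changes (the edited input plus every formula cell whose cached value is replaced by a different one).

First demand of the output computes:
  A12 = -(4) = -4
  C7 = -4 - -3 = -1
  D9 = -3 - -1 = -2
  G11 = -3 - -1 = -2
  G12 = MAX(-2, -4) = -2
  C2 = ABS(-2) = 2
  D1 = -3 + 2 = -1
  F1 = MIN(-3, -1) = -3
  H3 = -(-3) = 3
  A8 = 3 + 3 = 6
  B9 = MAX(3, 6) = 6
  B10 = MIN(-4, 6) = -4
  G6 = -4 - 6 = -10
  E4 = MIN(-2, -10) = -10
  H5 = MIN(-4, -3) = -4
  D11 = MAX(-1, -4) = -1
  F9 = -1 + -1 = -2
  A5 = -2 - -10 = 8
  C12 = MIN(8, 6) = 6

After the edit, cleaning proceeds:
  C7: a read changed (F12 -3->-1) — executes, giving -3.
  D9: a read changed (F12 -3->-1; C7 -1->-3) — executes, giving 2.
  G11: a read changed (C7 -1->-3) — executes, giving 0.
  G12: a read changed (G11 -2->0) — executes, giving 0.
  C2: a read changed (G12 -2->0) — executes, giving 0.
  D1: a read changed (C2 2->0) — executes, giving -3.
  F1: a read changed (D1 -1->-3) — executes, giving -3 — identical to its old value.
  H3: dirty, but its reads are unchanged (F1 unchanged); cached 3 stands.
  A8: dirty, but its reads are unchanged (H3 unchanged, H3 unchanged); cached 6 stands.
  B9: dirty, but its reads are unchanged (H3 unchanged, A8 unchanged); cached 6 stands.
  B10: dirty, but its reads are unchanged (A12 unchanged, B9 unchanged); cached -4 stands.
  G6: dirty, but its reads are unchanged (B10 unchanged, B9 unchanged); cached -10 stands.
  E4: a read changed (D9 -2->2) — executes, giving -10 — identical to its old value.
  H5: a read changed (F12 -3->-1) — executes, giving -4 — identical to its old value.
  D11: a read changed (C7 -1->-3) — executes, giving -3.
  F9: a read changed (D11 -1->-3; C7 -1->-3) — executes, giving -6.
  A5: a read changed (F9 -2->-6) — executes, giving 4.
  C12: a read changed (A5 8->4) — executes, giving 4.

Note where the cutoff bites: H3 is checked, finds nothing changed, and keeps its cache.

Demanding C12 again yields 4.
13 formula cells run: A5, C2, C7, C12, D1, D9, D11, E4, F1, F9, G11, G12, H5.
The nodes whose values change: A5, C2, C7, C12, D1, D9, D11, F9, F12, G11, G12.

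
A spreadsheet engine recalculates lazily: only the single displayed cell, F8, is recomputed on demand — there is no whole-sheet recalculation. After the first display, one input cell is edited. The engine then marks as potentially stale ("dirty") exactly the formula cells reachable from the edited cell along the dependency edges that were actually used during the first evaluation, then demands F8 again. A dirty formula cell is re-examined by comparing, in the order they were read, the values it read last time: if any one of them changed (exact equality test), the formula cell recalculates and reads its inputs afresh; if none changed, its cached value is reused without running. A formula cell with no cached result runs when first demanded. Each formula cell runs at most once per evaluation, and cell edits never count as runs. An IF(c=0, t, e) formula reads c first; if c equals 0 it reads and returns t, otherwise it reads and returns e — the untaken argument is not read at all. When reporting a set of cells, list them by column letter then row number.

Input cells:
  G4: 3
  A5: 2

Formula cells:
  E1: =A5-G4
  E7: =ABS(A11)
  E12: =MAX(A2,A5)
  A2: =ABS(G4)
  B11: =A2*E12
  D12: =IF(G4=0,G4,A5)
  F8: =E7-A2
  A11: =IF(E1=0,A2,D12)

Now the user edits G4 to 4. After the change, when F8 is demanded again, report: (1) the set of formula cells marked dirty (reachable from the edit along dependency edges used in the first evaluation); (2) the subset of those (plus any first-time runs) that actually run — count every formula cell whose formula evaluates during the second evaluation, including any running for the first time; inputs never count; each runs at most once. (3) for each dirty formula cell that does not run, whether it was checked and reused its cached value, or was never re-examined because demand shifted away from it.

Marked dirty: A2, A11, D12, E1, E7, F8.
Formula cells that run: A2, A11, D12, E1, F8 — 5 in total.
Checked but reused from cache: E7.
Key observation: the cutoff stops propagation at E7 — its inputs' values are unchanged, so it reuses its cache.

First evaluation (everything demanded from the output):
  A2 = ABS(3) = 3
  D12 = IF(G4=0: G4=3 -> else branch A5) = 2
  E1 = 2 - 3 = -1
  A11 = IF(E1=0: E1=-1 -> else branch D12) = 2
  E7 = ABS(2) = 2
  F8 = 2 - 3 = -1

Propagation after the edit:
  A2: runs — G4 3->4; result 4.
  D12: runs — G4 3->4; result 2 (same value as before).
  E1: runs — G4 3->4; result -2.
  A11: runs — E1 -1->-2; result 2 (same value as before).
  E7: checked — values it read are unchanged (A11 unchanged); reused cached 2 without running.
  F8: runs — A2 3->4; result -2.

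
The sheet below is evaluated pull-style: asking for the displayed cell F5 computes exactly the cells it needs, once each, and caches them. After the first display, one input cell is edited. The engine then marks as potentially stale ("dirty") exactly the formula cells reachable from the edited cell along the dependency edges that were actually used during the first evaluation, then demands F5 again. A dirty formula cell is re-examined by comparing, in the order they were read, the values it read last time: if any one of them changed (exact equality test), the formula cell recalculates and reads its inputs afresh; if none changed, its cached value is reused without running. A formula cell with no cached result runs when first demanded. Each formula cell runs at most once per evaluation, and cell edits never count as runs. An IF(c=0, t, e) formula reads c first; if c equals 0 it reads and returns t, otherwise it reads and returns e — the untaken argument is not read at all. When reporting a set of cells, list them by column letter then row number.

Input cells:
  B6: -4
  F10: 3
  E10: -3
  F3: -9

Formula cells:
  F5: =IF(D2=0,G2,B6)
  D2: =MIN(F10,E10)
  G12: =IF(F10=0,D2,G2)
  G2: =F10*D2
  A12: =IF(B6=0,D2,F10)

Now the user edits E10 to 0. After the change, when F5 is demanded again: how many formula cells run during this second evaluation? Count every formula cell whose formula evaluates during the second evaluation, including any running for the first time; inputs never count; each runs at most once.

First demand of the output computes:
  D2 = MIN(3, -3) = -3
  F5 = IF(D2=0: D2=-3 -> else branch B6) = -4

After the edit, cleaning proceeds:
  D2: a read changed (E10 -3->0) — executes, giving 0.
  G2: had never run; runs now, result 0.
  F5: a read changed (D2 -3->0) — executes, giving 0.

Note the branch switch — G2 had no cache and runs now for the first time.

3 formula cells run: D2, F5, G2.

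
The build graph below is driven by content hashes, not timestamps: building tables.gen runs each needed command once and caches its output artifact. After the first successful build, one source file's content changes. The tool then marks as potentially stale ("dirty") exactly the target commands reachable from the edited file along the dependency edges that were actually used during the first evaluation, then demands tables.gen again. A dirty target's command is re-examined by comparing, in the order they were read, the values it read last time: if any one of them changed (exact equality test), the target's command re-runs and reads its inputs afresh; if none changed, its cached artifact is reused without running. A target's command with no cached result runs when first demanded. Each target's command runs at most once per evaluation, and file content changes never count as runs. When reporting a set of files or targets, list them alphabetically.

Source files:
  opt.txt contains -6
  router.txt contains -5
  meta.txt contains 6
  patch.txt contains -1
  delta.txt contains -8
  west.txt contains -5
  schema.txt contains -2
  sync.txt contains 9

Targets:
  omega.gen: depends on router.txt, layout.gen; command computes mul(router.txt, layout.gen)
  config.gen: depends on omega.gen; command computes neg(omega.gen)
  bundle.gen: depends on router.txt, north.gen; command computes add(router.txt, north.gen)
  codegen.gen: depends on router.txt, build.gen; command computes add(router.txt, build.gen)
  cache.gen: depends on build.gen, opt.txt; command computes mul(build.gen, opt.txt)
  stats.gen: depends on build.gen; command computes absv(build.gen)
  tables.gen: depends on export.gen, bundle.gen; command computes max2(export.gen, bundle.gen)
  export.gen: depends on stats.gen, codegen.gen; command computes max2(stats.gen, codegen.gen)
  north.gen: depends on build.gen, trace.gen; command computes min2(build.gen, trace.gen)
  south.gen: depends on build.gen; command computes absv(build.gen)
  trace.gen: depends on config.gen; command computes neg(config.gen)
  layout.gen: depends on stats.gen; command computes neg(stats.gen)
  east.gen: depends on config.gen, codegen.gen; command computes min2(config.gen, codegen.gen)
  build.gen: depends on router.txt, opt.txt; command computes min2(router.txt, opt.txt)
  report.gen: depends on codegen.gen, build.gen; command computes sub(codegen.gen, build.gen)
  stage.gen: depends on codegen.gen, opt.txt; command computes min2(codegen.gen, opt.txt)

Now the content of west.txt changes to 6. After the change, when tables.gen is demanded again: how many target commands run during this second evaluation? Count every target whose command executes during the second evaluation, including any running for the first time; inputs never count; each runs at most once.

Run set: none (0 run).
The important point: nothing the output needs ever reads west.txt, so the edit is invisible to it.

Initial pass — values computed on the first demand:
  build.gen = min2(-5, -6) = -6
  codegen.gen = add(-5, -6) = -11
  stats.gen = absv(-6) = 6
  export.gen = max2(6, -11) = 6
  layout.gen = neg(6) = -6
  omega.gen = mul(-5, -6) = 30
  config.gen = neg(30) = -30
  trace.gen = neg(-30) = 30
  north.gen = min2(-6, 30) = -6
  bundle.gen = add(-5, -6) = -11
  tables.gen = max2(6, -11) = 6

Second demand — change propagation:
  no demanded computation ever read west.txt, so the edit dirties nothing and nothing runs.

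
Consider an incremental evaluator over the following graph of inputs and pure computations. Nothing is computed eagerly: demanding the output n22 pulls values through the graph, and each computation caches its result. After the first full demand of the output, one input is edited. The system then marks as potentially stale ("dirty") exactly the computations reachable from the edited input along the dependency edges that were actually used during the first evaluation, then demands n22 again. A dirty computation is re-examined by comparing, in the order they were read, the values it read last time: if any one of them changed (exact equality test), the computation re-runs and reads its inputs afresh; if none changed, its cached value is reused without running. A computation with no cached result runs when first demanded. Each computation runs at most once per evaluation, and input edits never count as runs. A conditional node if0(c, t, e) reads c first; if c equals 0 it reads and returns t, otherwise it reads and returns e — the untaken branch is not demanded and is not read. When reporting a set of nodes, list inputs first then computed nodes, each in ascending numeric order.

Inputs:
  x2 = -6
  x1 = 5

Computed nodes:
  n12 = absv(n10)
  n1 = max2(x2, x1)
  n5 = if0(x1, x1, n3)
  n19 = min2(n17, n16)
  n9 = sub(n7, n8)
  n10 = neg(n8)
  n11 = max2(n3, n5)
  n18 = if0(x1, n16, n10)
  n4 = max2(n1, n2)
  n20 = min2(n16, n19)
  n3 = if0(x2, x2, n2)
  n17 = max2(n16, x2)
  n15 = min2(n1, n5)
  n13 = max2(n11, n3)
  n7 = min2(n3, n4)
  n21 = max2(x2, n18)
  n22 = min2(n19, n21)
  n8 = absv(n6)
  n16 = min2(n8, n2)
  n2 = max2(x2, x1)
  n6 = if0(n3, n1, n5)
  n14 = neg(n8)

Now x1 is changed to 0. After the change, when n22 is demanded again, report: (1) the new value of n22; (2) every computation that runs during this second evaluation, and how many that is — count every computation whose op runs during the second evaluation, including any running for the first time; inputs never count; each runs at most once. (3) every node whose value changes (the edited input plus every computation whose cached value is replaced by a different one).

n22 now evaluates to 0.
Run set: n1, n2, n3, n6, n8, n16, n17, n18, n19, n21, n22 (11 run).
Changed values: x1, n2, n3, n6, n8, n16, n17, n18, n19, n21, n22.
The important point: the flipped condition redirects demand; n5, n10 are left stale, never re-checked.

Initial pass — values computed on the first demand:
  n2 = max2(-6, 5) = 5
  n3 = if0(x2=-6 -> else branch n2) = 5
  n5 = if0(x1=5 -> else branch n3) = 5
  n6 = if0(n3=5 -> else branch n5) = 5
  n8 = absv(5) = 5
  n10 = neg(5) = -5
  n16 = min2(5, 5) = 5
  n17 = max2(5, -6) = 5
  n18 = if0(x1=5 -> else branch n10) = -5
  n19 = min2(5, 5) = 5
  n21 = max2(-6, -5) = -5
  n22 = min2(5, -5) = -5

Second demand — change propagation:
  n1: newly demanded (no cache) — executes and yields 0.
  n2: re-runs because x1 5->0; new result 0.
  n3: re-runs because n2 5->0; new result 0.
  n5: dirty yet unreached — the second evaluation never asks for it.
  n6: re-runs because n3 5->0; new result 0.
  n8: re-runs because n6 5->0; new result 0.
  n10: dirty yet unreached — the second evaluation never asks for it.
  n16: re-runs because n8 5->0; n2 5->0; new result 0.
  n17: re-runs because n16 5->0; new result 0.
  n18: re-runs because x1 5->0; new result 0.
  n19: re-runs because n17 5->0; n16 5->0; new result 0.
  n21: re-runs because n18 -5->0; new result 0.
  n22: re-runs because n19 5->0; n21 -5->0; new result 0.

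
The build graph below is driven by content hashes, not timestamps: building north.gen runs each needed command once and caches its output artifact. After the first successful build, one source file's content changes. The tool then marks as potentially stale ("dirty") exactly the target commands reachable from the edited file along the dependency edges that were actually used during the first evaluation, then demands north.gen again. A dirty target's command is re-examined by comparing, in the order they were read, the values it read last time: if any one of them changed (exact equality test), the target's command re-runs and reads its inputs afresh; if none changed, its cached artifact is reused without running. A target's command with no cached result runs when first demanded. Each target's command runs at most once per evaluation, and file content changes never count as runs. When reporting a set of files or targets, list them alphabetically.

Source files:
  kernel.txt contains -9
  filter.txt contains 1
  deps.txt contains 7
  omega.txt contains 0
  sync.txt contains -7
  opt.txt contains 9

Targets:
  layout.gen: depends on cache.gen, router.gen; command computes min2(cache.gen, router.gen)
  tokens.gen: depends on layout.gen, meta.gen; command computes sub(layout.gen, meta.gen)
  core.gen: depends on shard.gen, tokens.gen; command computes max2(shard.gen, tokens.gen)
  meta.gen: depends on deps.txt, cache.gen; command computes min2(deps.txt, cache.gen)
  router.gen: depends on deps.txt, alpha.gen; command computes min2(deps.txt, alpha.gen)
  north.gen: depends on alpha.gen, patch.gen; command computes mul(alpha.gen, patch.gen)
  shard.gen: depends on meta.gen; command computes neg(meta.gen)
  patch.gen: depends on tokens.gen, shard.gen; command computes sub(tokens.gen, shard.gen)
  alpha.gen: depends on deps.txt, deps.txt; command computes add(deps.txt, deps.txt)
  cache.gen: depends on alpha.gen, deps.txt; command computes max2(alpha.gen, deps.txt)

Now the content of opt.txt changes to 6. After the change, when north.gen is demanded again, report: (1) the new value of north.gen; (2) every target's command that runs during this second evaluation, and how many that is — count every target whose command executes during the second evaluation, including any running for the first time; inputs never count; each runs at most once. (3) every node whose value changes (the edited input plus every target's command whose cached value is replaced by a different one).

Initial pass — values computed on the first demand:
  alpha.gen = add(7, 7) = 14
  cache.gen = max2(14, 7) = 14
  meta.gen = min2(7, 14) = 7
  router.gen = min2(7, 14) = 7
  layout.gen = min2(14, 7) = 7
  shard.gen = neg(7) = -7
  tokens.gen = sub(7, 7) = 0
  patch.gen = sub(0, -7) = 7
  north.gen = mul(14, 7) = 98

Second demand — change propagation:
  no demanded computation ever read opt.txt, so the edit dirties nothing and nothing runs.

The important point: nothing the output needs ever reads opt.txt, so the edit is invisible to it.

north.gen now evaluates to 98.
Run set: none (0 run).
Changed values: opt.txt.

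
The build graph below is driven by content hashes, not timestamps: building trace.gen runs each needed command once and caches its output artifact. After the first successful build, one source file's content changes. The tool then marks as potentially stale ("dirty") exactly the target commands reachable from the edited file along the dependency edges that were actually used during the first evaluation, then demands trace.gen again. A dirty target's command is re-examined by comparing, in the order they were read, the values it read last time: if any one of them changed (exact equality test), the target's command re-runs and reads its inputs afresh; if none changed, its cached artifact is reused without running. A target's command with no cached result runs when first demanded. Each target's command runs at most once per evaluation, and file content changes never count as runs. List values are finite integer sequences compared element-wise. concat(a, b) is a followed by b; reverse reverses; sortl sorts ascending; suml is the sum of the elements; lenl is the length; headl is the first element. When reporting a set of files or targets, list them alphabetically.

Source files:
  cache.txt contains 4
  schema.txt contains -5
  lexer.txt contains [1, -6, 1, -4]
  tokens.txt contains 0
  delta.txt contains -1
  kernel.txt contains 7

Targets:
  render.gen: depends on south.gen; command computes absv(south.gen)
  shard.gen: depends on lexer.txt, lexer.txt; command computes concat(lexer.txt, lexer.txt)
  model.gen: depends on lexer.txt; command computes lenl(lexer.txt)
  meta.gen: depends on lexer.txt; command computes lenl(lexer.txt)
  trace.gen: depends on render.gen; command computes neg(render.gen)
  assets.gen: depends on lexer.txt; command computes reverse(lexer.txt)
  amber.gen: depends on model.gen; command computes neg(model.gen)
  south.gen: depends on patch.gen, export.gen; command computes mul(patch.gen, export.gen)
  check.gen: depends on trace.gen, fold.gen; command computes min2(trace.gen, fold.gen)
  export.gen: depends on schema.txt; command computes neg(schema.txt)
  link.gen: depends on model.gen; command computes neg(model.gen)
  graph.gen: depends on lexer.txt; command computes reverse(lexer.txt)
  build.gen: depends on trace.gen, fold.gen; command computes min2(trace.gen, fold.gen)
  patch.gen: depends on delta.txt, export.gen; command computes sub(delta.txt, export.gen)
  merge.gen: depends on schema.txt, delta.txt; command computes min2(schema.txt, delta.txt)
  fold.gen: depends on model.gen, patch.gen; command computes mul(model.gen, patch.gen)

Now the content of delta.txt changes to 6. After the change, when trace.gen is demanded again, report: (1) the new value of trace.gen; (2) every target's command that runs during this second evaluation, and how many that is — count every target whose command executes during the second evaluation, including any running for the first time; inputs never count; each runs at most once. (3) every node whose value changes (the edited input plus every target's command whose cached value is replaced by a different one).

trace.gen now evaluates to -5.
Run set: patch.gen, render.gen, south.gen, trace.gen (4 run).
Changed values: delta.txt, patch.gen, render.gen, south.gen, trace.gen.

Initial pass — values computed on the first demand:
  export.gen = neg(-5) = 5
  patch.gen = sub(-1, 5) = -6
  south.gen = mul(-6, 5) = -30
  render.gen = absv(-30) = 30
  trace.gen = neg(30) = -30

Second demand — change propagation:
  patch.gen: re-runs because delta.txt -1->6; new result 1.
  south.gen: re-runs because patch.gen -6->1; new result 5.
  render.gen: re-runs because south.gen -30->5; new result 5.
  trace.gen: re-runs because render.gen 30->5; new result -5.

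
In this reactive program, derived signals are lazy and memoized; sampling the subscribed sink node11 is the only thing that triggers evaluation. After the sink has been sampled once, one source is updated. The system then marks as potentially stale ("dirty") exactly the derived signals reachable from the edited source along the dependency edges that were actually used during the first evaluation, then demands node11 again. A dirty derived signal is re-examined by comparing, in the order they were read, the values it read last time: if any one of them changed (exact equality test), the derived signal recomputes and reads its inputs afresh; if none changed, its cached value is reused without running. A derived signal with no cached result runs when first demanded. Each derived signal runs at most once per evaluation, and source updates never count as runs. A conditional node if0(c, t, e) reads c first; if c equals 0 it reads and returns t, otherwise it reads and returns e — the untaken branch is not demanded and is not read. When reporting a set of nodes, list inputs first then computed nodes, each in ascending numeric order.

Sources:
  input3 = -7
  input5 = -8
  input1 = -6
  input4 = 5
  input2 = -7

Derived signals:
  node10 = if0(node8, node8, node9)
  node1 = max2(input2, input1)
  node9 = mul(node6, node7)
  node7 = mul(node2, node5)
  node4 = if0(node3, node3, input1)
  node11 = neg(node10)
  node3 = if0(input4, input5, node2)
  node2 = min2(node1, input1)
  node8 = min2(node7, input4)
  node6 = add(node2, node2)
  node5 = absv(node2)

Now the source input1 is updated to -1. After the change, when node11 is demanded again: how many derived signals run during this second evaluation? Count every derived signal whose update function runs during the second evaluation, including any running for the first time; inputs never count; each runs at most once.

First demand of the output computes:
  node1 = max2(-7, -6) = -6
  node2 = min2(-6, -6) = -6
  node5 = absv(-6) = 6
  node6 = add(-6, -6) = -12
  node7 = mul(-6, 6) = -36
  node8 = min2(-36, 5) = -36
  node9 = mul(-12, -36) = 432
  node10 = if0(node8=-36 -> else branch node9) = 432
  node11 = neg(432) = -432

After the edit, cleaning proceeds:
  node1: a read changed (input1 -6->-1) — executes, giving -1.
  node2: a read changed (node1 -6->-1; input1 -6->-1) — executes, giving -1.
  node5: a read changed (node2 -6->-1) — executes, giving 1.
  node6: a read changed (node2 -6->-1; node2 -6->-1) — executes, giving -2.
  node7: a read changed (node2 -6->-1; node5 6->1) — executes, giving -1.
  node8: a read changed (node7 -36->-1) — executes, giving -1.
  node9: a read changed (node6 -12->-2; node7 -36->-1) — executes, giving 2.
  node10: a read changed (node8 -36->-1; node9 432->2) — executes, giving 2.
  node11: a read changed (node10 432->2) — executes, giving -2.

9 derived signals run: node1, node2, node5, node6, node7, node8, node9, node10, node11.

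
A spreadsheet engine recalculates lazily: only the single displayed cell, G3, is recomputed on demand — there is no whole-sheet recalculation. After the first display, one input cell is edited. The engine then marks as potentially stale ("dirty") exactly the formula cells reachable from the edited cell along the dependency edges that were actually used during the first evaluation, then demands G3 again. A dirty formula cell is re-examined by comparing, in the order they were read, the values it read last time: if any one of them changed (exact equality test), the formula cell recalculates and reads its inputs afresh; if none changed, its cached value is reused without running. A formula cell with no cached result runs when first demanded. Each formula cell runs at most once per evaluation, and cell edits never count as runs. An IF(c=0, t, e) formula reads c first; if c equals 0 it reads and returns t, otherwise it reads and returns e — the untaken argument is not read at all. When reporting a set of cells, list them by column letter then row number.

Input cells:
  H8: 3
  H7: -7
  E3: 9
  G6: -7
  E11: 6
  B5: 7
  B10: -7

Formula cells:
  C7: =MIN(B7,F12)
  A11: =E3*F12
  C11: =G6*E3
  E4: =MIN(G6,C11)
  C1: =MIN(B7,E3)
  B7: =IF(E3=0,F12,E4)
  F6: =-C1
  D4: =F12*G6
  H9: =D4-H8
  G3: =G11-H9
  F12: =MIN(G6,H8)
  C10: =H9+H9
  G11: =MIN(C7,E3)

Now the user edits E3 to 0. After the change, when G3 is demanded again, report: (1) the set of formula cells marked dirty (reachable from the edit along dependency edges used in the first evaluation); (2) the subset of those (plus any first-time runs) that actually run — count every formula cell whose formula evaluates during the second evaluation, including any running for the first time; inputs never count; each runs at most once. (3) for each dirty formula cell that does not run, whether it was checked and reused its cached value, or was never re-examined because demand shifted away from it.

First evaluation (everything demanded from the output):
  C11 = -7 * 9 = -63
  E4 = MIN(-7, -63) = -63
  F12 = MIN(-7, 3) = -7
  B7 = IF(E3=0: E3=9 -> else branch E4) = -63
  C7 = MIN(-63, -7) = -63
  D4 = -7 * -7 = 49
  G11 = MIN(-63, 9) = -63
  H9 = 49 - 3 = 46
  G3 = -63 - 46 = -109

Propagation after the edit:
  C11: marked dirty but never re-examined — demand shifted away from it.
  E4: marked dirty but never re-examined — demand shifted away from it.
  B7: runs — E3 9->0; result -7.
  C7: runs — B7 -63->-7; result -7.
  G11: runs — C7 -63->-7; E3 9->0; result -7.
  G3: runs — G11 -63->-7; result -53.

Key observation: a condition flipped, so demand moved to the other branch — C11, E4 are never re-examined.

Marked dirty: B7, C7, C11, E4, G3, G11.
Formula cells that run: B7, C7, G3, G11 — 4 in total.
Never re-examined (demand shifted away): C11, E4.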